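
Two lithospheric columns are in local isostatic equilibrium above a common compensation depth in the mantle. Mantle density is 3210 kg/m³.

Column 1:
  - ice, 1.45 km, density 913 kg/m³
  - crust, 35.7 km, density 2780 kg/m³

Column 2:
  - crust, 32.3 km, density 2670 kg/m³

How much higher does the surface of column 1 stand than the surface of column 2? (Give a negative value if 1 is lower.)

For any compensation level in the mantle, the mantle terms cancel and isostasy reduces to e = (Σt_1 − Σt_2) − (Σ(ρt)_1 − Σ(ρt)_2) / ρ_m.
Σt_1 = 37.15 km; Σt_2 = 32.3 km; Σ(ρt)_1 = 100569.85; Σ(ρt)_2 = 86241 (in km·kg/m³).
e = (37.15 − 32.3) − (100569.85 − 86241) / 3210 = 0.386 km.

0.386 km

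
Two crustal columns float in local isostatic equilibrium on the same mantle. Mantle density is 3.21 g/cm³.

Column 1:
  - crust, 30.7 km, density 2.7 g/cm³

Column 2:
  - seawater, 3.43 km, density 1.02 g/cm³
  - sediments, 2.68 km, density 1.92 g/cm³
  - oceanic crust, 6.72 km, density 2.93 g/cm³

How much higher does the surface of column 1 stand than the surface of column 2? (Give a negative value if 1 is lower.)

0.874 km

For any compensation level in the mantle, the mantle terms cancel and isostasy reduces to e = (Σt_1 − Σt_2) − (Σ(ρt)_1 − Σ(ρt)_2) / ρ_m.
Σt_1 = 30.7 km; Σt_2 = 12.83 km; Σ(ρt)_1 = 82.89; Σ(ρt)_2 = 28.3338 (in km·g/cm³).
e = (30.7 − 12.83) − (82.89 − 28.3338) / 3.21 = 0.874 km.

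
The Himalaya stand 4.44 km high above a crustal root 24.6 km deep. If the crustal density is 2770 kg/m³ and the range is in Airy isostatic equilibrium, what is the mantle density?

Airy balance: ρ_c h = (ρ_m − ρ_c) r → ρ_m = ρ_c (1 + h/r).
ρ_m = 2770 × (1 + 4.44 km/24.6 km) = 3270 kg/m³.

3270 kg/m³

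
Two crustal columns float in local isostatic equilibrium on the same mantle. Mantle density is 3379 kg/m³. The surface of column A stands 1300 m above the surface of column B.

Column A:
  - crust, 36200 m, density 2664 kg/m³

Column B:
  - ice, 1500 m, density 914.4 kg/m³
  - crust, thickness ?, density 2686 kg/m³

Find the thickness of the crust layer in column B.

25700 m

Take the compensation level at the base of the deeper column (depth z_c below the surface of column A) and equate Σ ρ_i t_i down to z_c; mantle fills any gap and the z_c terms cancel.
Column A: 36200×2664 + (z_c − 36200)×3379
Column B: 1300×0 + 1500×914.4 + x×2686 + (z_c − 1300 − 1500 − x)×3379
The z_c×3379 term appears on both sides and cancels. Collect the known terms of each column as K = Σ(ρt)_known − 3379 × (depth of known layers): K_A = 96436800 − 3379×36200 = −25883000; K_B = 1371600 − 3379×(1300 + 1500) = −8089600.
Balance: K_A = K_B − x×(3379 − 2686), so x = (K_B − K_A)/(3379 − 2686) = 17793400/693 = 25700 m.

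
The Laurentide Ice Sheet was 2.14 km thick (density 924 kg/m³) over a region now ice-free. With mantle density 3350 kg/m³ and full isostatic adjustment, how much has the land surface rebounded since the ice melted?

Removing the load lets mantle flow back in; uplift u satisfies ρ_ice t = ρ_m u.
u = t ρ_ice/ρ_m = 2.14 km × 924/3350 = 0.59 km.

0.59 km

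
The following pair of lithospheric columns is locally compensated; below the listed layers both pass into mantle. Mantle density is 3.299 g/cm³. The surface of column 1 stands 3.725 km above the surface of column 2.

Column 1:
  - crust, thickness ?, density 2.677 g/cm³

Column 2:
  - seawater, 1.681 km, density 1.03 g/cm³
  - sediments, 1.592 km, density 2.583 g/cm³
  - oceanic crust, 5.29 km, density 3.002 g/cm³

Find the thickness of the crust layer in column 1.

Take the compensation level at the base of the deeper column (depth z_c below the surface of column 1) and equate Σ ρ_i t_i down to z_c; mantle fills any gap and the z_c terms cancel.
Column 1: x×2.677 + (z_c − 0 − x)×3.299
Column 2: 3.725×0 + 1.681×1.03 + 1.592×2.583 + 5.29×3.002 + (z_c − 3.725 − 8.563)×3.299
The z_c×3.299 term appears on both sides and cancels. Collect the known terms of each column as K = Σ(ρt)_known − 3.299 × (depth of known layers): K_1 = 0 − 3.299×0 = 0; K_2 = 21.724146 − 3.299×(3.725 + 8.563) = −18.813966.
Balance: K_1 − x×(3.299 − 2.677) = K_2, so x = (K_1 − K_2)/(3.299 − 2.677) = 18.814/0.622 = 30.2 km.

30.2 km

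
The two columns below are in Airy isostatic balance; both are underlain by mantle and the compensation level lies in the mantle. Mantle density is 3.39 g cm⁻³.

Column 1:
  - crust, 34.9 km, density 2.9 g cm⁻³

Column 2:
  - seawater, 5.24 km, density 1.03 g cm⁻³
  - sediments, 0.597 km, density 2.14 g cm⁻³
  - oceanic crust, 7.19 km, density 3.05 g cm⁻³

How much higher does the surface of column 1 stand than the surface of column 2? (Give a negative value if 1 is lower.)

For any compensation level in the mantle, the mantle terms cancel and isostasy reduces to e = (Σt_1 − Σt_2) − (Σ(ρt)_1 − Σ(ρt)_2) / ρ_m.
Σt_1 = 34.9 km; Σt_2 = 13.027 km; Σ(ρt)_1 = 101.21; Σ(ρt)_2 = 28.60428 (in km·g cm⁻³).
e = (34.9 − 13.027) − (101.21 − 28.60428) / 3.39 = 0.455 km.

0.455 km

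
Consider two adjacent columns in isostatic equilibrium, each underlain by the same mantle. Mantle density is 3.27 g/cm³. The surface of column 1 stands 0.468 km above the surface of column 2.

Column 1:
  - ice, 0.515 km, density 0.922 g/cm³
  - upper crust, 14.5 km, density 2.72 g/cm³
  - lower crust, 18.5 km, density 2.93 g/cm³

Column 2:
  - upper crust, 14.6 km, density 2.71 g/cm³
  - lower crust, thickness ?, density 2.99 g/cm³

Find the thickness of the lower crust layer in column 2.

20.6 km

Take the compensation level at the base of the deeper column (depth z_c below the surface of column 1) and equate Σ ρ_i t_i down to z_c; mantle fills any gap and the z_c terms cancel.
Column 1: 0.515×0.922 + 14.5×2.72 + 18.5×2.93 + (z_c − 33.515)×3.27
Column 2: 0.468×0 + 14.6×2.71 + x×2.99 + (z_c − 0.468 − 14.6 − x)×3.27
The z_c×3.27 term appears on both sides and cancels. Collect the known terms of each column as K = Σ(ρt)_known − 3.27 × (depth of known layers): K_1 = 94.11983 − 3.27×33.515 = −15.47422; K_2 = 39.566 − 3.27×(0.468 + 14.6) = −9.70636.
Balance: K_1 = K_2 − x×(3.27 − 2.99), so x = (K_2 − K_1)/(3.27 − 2.99) = 5.76786/0.28 = 20.6 km.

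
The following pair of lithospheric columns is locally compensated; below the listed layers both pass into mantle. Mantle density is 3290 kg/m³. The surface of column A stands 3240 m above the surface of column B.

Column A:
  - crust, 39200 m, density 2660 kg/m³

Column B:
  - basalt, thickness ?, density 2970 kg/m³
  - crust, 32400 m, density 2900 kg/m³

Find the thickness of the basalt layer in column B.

4380 m

Take the compensation level at the base of the deeper column (depth z_c below the surface of column A) and equate Σ ρ_i t_i down to z_c; mantle fills any gap and the z_c terms cancel.
Column A: 39200×2660 + (z_c − 39200)×3290
Column B: 3240×0 + x×2970 + 32400×2900 + (z_c − 3240 − 32400 − x)×3290
The z_c×3290 term appears on both sides and cancels. Collect the known terms of each column as K = Σ(ρt)_known − 3290 × (depth of known layers): K_A = 104272000 − 3290×39200 = −24696000; K_B = 93960000 − 3290×(3240 + 32400) = −23295600.
Balance: K_A = K_B − x×(3290 − 2970), so x = (K_B − K_A)/(3290 − 2970) = 1400400/320 = 4380 m.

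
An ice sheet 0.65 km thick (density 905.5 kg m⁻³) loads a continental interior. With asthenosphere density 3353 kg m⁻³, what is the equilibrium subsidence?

Equating mass per unit area of the two columns: the ice load ρ_ice t is balanced by mantle displaced below, ρ_m s.
s = t ρ_ice / ρ_m = 0.65 km × 905.5/3353 = 0.176 km.

0.176 km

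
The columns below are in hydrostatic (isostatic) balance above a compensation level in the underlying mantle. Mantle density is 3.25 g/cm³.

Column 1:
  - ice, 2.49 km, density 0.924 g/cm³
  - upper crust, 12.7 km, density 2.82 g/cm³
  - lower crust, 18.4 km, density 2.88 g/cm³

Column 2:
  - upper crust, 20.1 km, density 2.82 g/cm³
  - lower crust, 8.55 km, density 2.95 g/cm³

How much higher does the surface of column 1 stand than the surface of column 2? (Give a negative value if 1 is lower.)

2.11 km

For any compensation level in the mantle, the mantle terms cancel and isostasy reduces to e = (Σt_1 − Σt_2) − (Σ(ρt)_1 − Σ(ρt)_2) / ρ_m.
Σt_1 = 33.59 km; Σt_2 = 28.65 km; Σ(ρt)_1 = 91.10676; Σ(ρt)_2 = 81.9045 (in km·g/cm³).
e = (33.59 − 28.65) − (91.10676 − 81.9045) / 3.25 = 2.11 km.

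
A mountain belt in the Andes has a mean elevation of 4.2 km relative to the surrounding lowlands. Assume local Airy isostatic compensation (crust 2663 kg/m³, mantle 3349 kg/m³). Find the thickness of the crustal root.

Balancing pressure at the compensation depth: the weight of the topography is balanced by the buoyancy of the root, ρ_c h = (ρ_m − ρ_c) r.
r = h · ρ_c / (ρ_m − ρ_c) = 4.2 km × 2663 / (3349 − 2663) = 16.3 km.

16.3 km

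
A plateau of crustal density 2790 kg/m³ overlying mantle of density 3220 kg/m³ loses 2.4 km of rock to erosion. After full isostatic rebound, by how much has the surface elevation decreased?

Rebound u = e ρ_c/ρ_m = 2.4 km × 2790/3220 = 2.08 km.
Net surface drop = e − u = 2.4 km − 2.08 km = e (ρ_m − ρ_c)/ρ_m = 0.32 km.

0.32 km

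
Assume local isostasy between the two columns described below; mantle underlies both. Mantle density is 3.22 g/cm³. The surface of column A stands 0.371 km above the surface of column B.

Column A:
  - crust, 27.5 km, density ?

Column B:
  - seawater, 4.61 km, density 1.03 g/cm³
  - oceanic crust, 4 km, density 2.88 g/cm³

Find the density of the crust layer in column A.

Take the compensation level at the base of the deeper column (depth z_c below the surface of column A) and equate Σ ρ_i t_i down to z_c; mantle fills any gap and the z_c terms cancel.
Column A: 27.5×ρ + (z_c − 27.5)×3.22
Column B: 0.371×0 + 4.61×1.03 + 4×2.88 + (z_c − 0.371 − 8.61)×3.22
The z_c×3.22 term appears on both sides and cancels. Collect the known terms of each column as K = Σ(ρt)_known − 3.22 × (depth of known layers): K_A = 0 − 3.22×27.5 = −88.55; K_B = 16.2683 − 3.22×(0.371 + 8.61) = −12.65052.
Balance: K_A + 27.5×ρ = K_B, so ρ = (K_B − K_A)/27.5 = 75.8995/27.5 = 2.76 g/cm³.

2.76 g/cm³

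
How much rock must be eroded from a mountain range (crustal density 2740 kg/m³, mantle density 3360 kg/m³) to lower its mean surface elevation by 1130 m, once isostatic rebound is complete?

6120 m

Net drop Δ = e − u = e − e ρ_c/ρ_m = e (ρ_m − ρ_c)/ρ_m.
e = Δ ρ_m/(ρ_m − ρ_c) = 1130 m × 3360/620 = 6120 m.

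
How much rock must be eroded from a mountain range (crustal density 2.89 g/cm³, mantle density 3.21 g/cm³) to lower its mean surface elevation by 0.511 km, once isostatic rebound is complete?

Net drop Δ = e − u = e − e ρ_c/ρ_m = e (ρ_m − ρ_c)/ρ_m.
e = Δ ρ_m/(ρ_m − ρ_c) = 0.511 km × 3.21/0.32 = 5.13 km.

5.13 km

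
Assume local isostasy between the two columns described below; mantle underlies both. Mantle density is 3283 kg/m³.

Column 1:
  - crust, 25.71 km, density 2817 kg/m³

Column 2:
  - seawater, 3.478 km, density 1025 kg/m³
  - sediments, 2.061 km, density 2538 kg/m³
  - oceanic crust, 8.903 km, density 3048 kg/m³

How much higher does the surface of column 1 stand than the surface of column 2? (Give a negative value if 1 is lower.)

For any compensation level in the mantle, the mantle terms cancel and isostasy reduces to e = (Σt_1 − Σt_2) − (Σ(ρt)_1 − Σ(ρt)_2) / ρ_m.
Σt_1 = 25.71 km; Σt_2 = 14.442 km; Σ(ρt)_1 = 72425.07; Σ(ρt)_2 = 35932.112 (in km·kg/m³).
e = (25.71 − 14.442) − (72425.07 − 35932.112) / 3283 = 0.152 km.

0.152 km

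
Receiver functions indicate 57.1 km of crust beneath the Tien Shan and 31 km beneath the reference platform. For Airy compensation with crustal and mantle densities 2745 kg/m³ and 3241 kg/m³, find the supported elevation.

Excess crust Δ = 57.1 km − 31 km = 26.1 km, split between elevation h and root r with h + r = Δ.
Airy balance ρ_c h = (ρ_m − ρ_c) r gives r = h ρ_c/(ρ_m − ρ_c), so h (1 + ρ_c/(ρ_m − ρ_c)) = Δ, i.e. h = Δ (ρ_m − ρ_c)/ρ_m.
h = 26.1 km × 496/3241 = 3.99 km.

3.99 km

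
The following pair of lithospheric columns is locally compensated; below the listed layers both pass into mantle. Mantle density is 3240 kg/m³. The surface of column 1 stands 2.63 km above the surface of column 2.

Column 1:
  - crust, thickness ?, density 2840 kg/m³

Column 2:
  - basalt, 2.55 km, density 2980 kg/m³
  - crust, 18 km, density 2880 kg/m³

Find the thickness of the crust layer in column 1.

39.2 km

Take the compensation level at the base of the deeper column (depth z_c below the surface of column 1) and equate Σ ρ_i t_i down to z_c; mantle fills any gap and the z_c terms cancel.
Column 1: x×2840 + (z_c − 0 − x)×3240
Column 2: 2.63×0 + 2.55×2980 + 18×2880 + (z_c − 2.63 − 20.55)×3240
The z_c×3240 term appears on both sides and cancels. Collect the known terms of each column as K = Σ(ρt)_known − 3240 × (depth of known layers): K_1 = 0 − 3240×0 = 0; K_2 = 59439 − 3240×(2.63 + 20.55) = −15664.2.
Balance: K_1 − x×(3240 − 2840) = K_2, so x = (K_1 − K_2)/(3240 − 2840) = 15664.2/400 = 39.2 km.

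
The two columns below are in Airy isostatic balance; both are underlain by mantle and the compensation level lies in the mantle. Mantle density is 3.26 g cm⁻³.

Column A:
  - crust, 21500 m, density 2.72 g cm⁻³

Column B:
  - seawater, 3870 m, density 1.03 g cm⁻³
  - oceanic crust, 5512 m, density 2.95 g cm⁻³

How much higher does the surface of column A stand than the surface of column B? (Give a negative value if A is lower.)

For any compensation level in the mantle, the mantle terms cancel and isostasy reduces to e = (Σt_A − Σt_B) − (Σ(ρt)_A − Σ(ρt)_B) / ρ_m.
Σt_A = 21500 m; Σt_B = 9382 m; Σ(ρt)_A = 58480; Σ(ρt)_B = 20246.5 (in m·g cm⁻³).
e = (21500 − 9382) − (58480 − 20246.5) / 3.26 = 390 m.

390 m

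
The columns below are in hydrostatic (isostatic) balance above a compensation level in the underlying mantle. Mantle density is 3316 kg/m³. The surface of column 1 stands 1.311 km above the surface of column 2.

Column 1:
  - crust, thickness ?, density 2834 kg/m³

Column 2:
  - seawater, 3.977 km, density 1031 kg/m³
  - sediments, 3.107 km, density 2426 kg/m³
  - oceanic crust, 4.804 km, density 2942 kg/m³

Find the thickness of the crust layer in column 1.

37.3 km

Take the compensation level at the base of the deeper column (depth z_c below the surface of column 1) and equate Σ ρ_i t_i down to z_c; mantle fills any gap and the z_c terms cancel.
Column 1: x×2834 + (z_c − 0 − x)×3316
Column 2: 1.311×0 + 3.977×1031 + 3.107×2426 + 4.804×2942 + (z_c − 1.311 − 11.888)×3316
The z_c×3316 term appears on both sides and cancels. Collect the known terms of each column as K = Σ(ρt)_known − 3316 × (depth of known layers): K_1 = 0 − 3316×0 = 0; K_2 = 25771.237 − 3316×(1.311 + 11.888) = −17996.647.
Balance: K_1 − x×(3316 − 2834) = K_2, so x = (K_1 − K_2)/(3316 − 2834) = 17996.6/482 = 37.3 km.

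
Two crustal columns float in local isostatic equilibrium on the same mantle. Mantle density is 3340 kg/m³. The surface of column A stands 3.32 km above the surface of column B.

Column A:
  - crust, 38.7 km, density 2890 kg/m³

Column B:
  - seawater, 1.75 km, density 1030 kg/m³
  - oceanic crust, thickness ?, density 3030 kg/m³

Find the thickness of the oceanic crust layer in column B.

7.37 km

Take the compensation level at the base of the deeper column (depth z_c below the surface of column A) and equate Σ ρ_i t_i down to z_c; mantle fills any gap and the z_c terms cancel.
Column A: 38.7×2890 + (z_c − 38.7)×3340
Column B: 3.32×0 + 1.75×1030 + x×3030 + (z_c − 3.32 − 1.75 − x)×3340
The z_c×3340 term appears on both sides and cancels. Collect the known terms of each column as K = Σ(ρt)_known − 3340 × (depth of known layers): K_A = 111843 − 3340×38.7 = −17415; K_B = 1802.5 − 3340×(3.32 + 1.75) = −15131.3.
Balance: K_A = K_B − x×(3340 − 3030), so x = (K_B − K_A)/(3340 − 3030) = 2283.7/310 = 7.37 km.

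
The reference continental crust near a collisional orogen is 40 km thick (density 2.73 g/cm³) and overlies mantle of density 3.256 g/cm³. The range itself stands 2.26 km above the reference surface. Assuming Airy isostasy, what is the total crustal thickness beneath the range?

Root depth r = h ρ_c / (ρ_m − ρ_c) = 2.26 km × 2.73 / 0.526 = 11.73 km.
Total thickness = T + h + r = 40 km + 2.26 km + 11.73 km = 54 km.

54 km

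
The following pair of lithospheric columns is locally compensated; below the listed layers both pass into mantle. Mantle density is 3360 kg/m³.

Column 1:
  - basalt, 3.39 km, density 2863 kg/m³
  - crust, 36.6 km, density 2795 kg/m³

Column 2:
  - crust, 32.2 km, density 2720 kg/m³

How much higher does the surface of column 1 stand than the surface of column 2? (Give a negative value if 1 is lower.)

0.523 km

For any compensation level in the mantle, the mantle terms cancel and isostasy reduces to e = (Σt_1 − Σt_2) − (Σ(ρt)_1 − Σ(ρt)_2) / ρ_m.
Σt_1 = 39.99 km; Σt_2 = 32.2 km; Σ(ρt)_1 = 112002.57; Σ(ρt)_2 = 87584 (in km·kg/m³).
e = (39.99 − 32.2) − (112002.57 − 87584) / 3360 = 0.523 km.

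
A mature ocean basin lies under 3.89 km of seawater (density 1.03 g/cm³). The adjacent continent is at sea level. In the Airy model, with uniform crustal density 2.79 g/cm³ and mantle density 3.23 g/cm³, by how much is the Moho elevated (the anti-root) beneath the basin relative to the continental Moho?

In Airy isostatic equilibrium: replacing crust with seawater at the top is compensated by replacing crust with mantle at the base: d (ρ_c − ρ_w) = a (ρ_m − ρ_c).
a = d (ρ_c − ρ_w)/(ρ_m − ρ_c) = 3.89 km × 1.76/0.44 = 15.6 km.

15.6 km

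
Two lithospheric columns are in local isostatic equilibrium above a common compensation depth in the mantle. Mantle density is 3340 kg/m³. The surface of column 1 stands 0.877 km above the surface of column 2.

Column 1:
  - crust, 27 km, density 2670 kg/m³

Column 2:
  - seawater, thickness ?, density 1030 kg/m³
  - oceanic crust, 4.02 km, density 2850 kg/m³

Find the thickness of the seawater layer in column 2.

5.71 km

Take the compensation level at the base of the deeper column (depth z_c below the surface of column 1) and equate Σ ρ_i t_i down to z_c; mantle fills any gap and the z_c terms cancel.
Column 1: 27×2670 + (z_c − 27)×3340
Column 2: 0.877×0 + x×1030 + 4.02×2850 + (z_c − 0.877 − 4.02 − x)×3340
The z_c×3340 term appears on both sides and cancels. Collect the known terms of each column as K = Σ(ρt)_known − 3340 × (depth of known layers): K_1 = 72090 − 3340×27 = −18090; K_2 = 11457 − 3340×(0.877 + 4.02) = −4898.98.
Balance: K_1 = K_2 − x×(3340 − 1030), so x = (K_2 − K_1)/(3340 − 1030) = 13191/2310 = 5.71 km.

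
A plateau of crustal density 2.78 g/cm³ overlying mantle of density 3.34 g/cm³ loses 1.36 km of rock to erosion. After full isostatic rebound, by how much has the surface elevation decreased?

Rebound u = e ρ_c/ρ_m = 1.36 km × 2.78/3.34 = 1.132 km.
Net surface drop = e − u = 1.36 km − 1.132 km = e (ρ_m − ρ_c)/ρ_m = 0.228 km.

0.228 km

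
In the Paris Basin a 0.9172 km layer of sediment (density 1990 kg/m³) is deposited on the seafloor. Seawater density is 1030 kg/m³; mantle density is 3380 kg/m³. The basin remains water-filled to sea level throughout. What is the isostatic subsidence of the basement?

Submarine loading: the sediment displaces seawater, and the subsidence is in turn flooded, so s (ρ_m − ρ_w) = t (ρ_sed − ρ_w).
s = 0.9172 km × (1990 − 1030) / (3380 − 1030) = 0.375 km.

0.375 km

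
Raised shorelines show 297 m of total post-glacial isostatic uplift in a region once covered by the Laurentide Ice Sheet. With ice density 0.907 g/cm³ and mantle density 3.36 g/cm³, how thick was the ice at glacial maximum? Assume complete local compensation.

u = t ρ_ice/ρ_m → t = u ρ_m/ρ_ice = 297 m × 3.36/0.907 = 1100 m.

1100 m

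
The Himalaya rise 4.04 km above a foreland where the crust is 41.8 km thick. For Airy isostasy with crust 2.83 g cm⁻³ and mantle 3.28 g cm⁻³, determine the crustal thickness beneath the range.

Root depth r = h ρ_c / (ρ_m − ρ_c) = 4.04 km × 2.83 / 0.45 = 25.41 km.
Total thickness = T + h + r = 41.8 km + 4.04 km + 25.41 km = 71.2 km.

71.2 km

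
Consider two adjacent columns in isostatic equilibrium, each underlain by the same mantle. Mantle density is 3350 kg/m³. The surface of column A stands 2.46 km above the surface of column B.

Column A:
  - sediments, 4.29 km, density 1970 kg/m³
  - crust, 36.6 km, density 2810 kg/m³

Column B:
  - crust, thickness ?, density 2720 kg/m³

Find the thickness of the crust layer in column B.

27.7 km

Take the compensation level at the base of the deeper column (depth z_c below the surface of column A) and equate Σ ρ_i t_i down to z_c; mantle fills any gap and the z_c terms cancel.
Column A: 4.29×1970 + 36.6×2810 + (z_c − 40.89)×3350
Column B: 2.46×0 + x×2720 + (z_c − 2.46 − 0 − x)×3350
The z_c×3350 term appears on both sides and cancels. Collect the known terms of each column as K = Σ(ρt)_known − 3350 × (depth of known layers): K_A = 111297.3 − 3350×40.89 = −25684.2; K_B = 0 − 3350×(2.46 + 0) = −8241.
Balance: K_A = K_B − x×(3350 − 2720), so x = (K_B − K_A)/(3350 − 2720) = 17443.2/630 = 27.7 km.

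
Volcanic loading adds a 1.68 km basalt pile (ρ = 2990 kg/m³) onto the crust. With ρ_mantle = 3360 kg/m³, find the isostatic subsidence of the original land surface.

Subaerial loading: s = t ρ_load / ρ_m.
s = 1.68 km × 2990/3360 = 1.5 km.

1.5 km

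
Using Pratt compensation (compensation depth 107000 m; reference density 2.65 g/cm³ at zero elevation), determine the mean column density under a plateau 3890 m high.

Pratt balance: ρ_ref D = ρ (D + h).
ρ = ρ_ref D/(D + h) = 2.65 × 107000 m/(107000 m + 3890 m) = 2.56 g/cm³.

2.56 g/cm³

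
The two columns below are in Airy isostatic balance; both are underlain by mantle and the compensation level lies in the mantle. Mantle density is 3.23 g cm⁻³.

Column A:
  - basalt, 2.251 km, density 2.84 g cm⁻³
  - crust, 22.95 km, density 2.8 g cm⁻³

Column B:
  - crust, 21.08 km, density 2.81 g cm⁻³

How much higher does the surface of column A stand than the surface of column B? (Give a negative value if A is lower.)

For any compensation level in the mantle, the mantle terms cancel and isostasy reduces to e = (Σt_A − Σt_B) − (Σ(ρt)_A − Σ(ρt)_B) / ρ_m.
Σt_A = 25.201 km; Σt_B = 21.08 km; Σ(ρt)_A = 70.65284; Σ(ρt)_B = 59.2348 (in km·g cm⁻³).
e = (25.201 − 21.08) − (70.65284 − 59.2348) / 3.23 = 0.586 km.

0.586 km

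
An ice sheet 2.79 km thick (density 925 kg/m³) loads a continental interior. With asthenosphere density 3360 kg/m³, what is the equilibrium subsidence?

0.768 km

In Airy isostatic equilibrium: the ice load ρ_ice t is balanced by mantle displaced below, ρ_m s.
s = t ρ_ice / ρ_m = 2.79 km × 925/3360 = 0.768 km.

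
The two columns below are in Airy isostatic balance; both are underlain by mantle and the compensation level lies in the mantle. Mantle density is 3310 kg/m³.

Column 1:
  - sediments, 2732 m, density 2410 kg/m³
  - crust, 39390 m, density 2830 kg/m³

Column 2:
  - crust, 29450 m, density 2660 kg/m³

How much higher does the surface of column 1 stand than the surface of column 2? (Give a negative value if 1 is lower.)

For any compensation level in the mantle, the mantle terms cancel and isostasy reduces to e = (Σt_1 − Σt_2) − (Σ(ρt)_1 − Σ(ρt)_2) / ρ_m.
Σt_1 = 42122 m; Σt_2 = 29450 m; Σ(ρt)_1 = 118057820; Σ(ρt)_2 = 78337000 (in m·kg/m³).
e = (42122 − 29450) − (118057820 − 78337000) / 3310 = 672 m.

672 m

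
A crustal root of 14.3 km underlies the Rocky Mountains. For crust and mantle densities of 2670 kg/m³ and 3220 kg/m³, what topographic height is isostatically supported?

2.95 km

For local isostatic compensation: ρ_c h = (ρ_m − ρ_c) r.
h = r (ρ_m − ρ_c) / ρ_c = 14.3 km × (3220 − 2670) / 2670 = 2.95 km.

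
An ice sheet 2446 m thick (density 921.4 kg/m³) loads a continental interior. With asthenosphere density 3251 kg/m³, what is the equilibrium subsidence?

693 m

Equating mass per unit area of the two columns: the ice load ρ_ice t is balanced by mantle displaced below, ρ_m s.
s = t ρ_ice / ρ_m = 2446 m × 921.4/3251 = 693 m.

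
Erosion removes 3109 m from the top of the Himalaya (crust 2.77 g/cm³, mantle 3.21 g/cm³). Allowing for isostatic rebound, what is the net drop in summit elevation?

Rebound u = e ρ_c/ρ_m = 3109 m × 2.77/3.21 = 2683 m.
Net surface drop = e − u = 3109 m − 2683 m = e (ρ_m − ρ_c)/ρ_m = 426 m.

426 m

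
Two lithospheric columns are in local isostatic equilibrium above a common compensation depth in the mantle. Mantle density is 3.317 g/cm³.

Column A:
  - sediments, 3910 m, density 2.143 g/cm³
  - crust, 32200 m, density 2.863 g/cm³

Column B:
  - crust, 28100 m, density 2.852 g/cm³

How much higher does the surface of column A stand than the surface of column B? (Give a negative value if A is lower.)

For any compensation level in the mantle, the mantle terms cancel and isostasy reduces to e = (Σt_A − Σt_B) − (Σ(ρt)_A − Σ(ρt)_B) / ρ_m.
Σt_A = 36110 m; Σt_B = 28100 m; Σ(ρt)_A = 100567.73; Σ(ρt)_B = 80141.2 (in m·g/cm³).
e = (36110 − 28100) − (100567.73 − 80141.2) / 3.317 = 1850 m.

1850 m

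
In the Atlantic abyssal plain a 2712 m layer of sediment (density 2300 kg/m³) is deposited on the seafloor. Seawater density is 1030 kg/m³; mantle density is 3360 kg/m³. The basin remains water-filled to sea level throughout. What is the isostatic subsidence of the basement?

1480 m

Submarine loading: the sediment displaces seawater, and the subsidence is in turn flooded, so s (ρ_m − ρ_w) = t (ρ_sed − ρ_w).
s = 2712 m × (2300 − 1030) / (3360 − 1030) = 1480 m.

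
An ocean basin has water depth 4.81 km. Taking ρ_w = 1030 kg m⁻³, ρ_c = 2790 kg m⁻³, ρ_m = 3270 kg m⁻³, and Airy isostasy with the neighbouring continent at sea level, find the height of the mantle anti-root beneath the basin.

Equating mass per unit area of the two columns: replacing crust with seawater at the top is compensated by replacing crust with mantle at the base: d (ρ_c − ρ_w) = a (ρ_m − ρ_c).
a = d (ρ_c − ρ_w)/(ρ_m − ρ_c) = 4.81 km × 1760/480 = 17.6 km.

17.6 km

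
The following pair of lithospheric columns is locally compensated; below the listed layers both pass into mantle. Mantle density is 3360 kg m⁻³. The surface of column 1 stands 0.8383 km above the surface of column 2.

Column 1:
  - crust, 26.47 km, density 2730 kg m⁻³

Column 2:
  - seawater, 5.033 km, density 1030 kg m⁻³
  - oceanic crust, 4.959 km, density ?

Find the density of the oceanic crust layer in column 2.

Take the compensation level at the base of the deeper column (depth z_c below the surface of column 1) and equate Σ ρ_i t_i down to z_c; mantle fills any gap and the z_c terms cancel.
Column 1: 26.47×2730 + (z_c − 26.47)×3360
Column 2: 0.8383×0 + 5.033×1030 + 4.959×ρ + (z_c − 0.8383 − 9.992)×3360
The z_c×3360 term appears on both sides and cancels. Collect the known terms of each column as K = Σ(ρt)_known − 3360 × (depth of known layers): K_1 = 72263.1 − 3360×26.47 = −16676.1; K_2 = 5183.99 − 3360×(0.8383 + 9.992) = −31205.818.
Balance: K_1 = K_2 + 4.959×ρ, so ρ = (K_1 − K_2)/4.959 = 14529.7/4.959 = 2930 kg m⁻³.

2930 kg m⁻³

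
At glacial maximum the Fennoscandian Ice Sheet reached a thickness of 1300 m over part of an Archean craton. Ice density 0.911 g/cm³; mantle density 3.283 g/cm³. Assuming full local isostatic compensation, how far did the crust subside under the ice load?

Isostatic balance requires: the ice load ρ_ice t is balanced by mantle displaced below, ρ_m s.
s = t ρ_ice / ρ_m = 1300 m × 0.911/3.283 = 361 m.

361 m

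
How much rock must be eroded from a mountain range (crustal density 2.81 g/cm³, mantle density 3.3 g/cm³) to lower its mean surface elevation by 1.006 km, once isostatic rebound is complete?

6.78 km

Net drop Δ = e − u = e − e ρ_c/ρ_m = e (ρ_m − ρ_c)/ρ_m.
e = Δ ρ_m/(ρ_m − ρ_c) = 1.006 km × 3.3/0.49 = 6.78 km.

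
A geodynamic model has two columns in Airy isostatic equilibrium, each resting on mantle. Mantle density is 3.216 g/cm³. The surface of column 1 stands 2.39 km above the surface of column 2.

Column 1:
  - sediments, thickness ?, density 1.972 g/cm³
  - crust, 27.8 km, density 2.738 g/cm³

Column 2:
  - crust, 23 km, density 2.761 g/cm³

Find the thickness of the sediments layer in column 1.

Take the compensation level at the base of the deeper column (depth z_c below the surface of column 1) and equate Σ ρ_i t_i down to z_c; mantle fills any gap and the z_c terms cancel.
Column 1: x×1.972 + 27.8×2.738 + (z_c − 27.8 − x)×3.216
Column 2: 2.39×0 + 23×2.761 + (z_c − 2.39 − 23)×3.216
The z_c×3.216 term appears on both sides and cancels. Collect the known terms of each column as K = Σ(ρt)_known − 3.216 × (depth of known layers): K_1 = 76.1164 − 3.216×27.8 = −13.2884; K_2 = 63.503 − 3.216×(2.39 + 23) = −18.15124.
Balance: K_1 − x×(3.216 − 1.972) = K_2, so x = (K_1 − K_2)/(3.216 − 1.972) = 4.86284/1.244 = 3.91 km.

3.91 km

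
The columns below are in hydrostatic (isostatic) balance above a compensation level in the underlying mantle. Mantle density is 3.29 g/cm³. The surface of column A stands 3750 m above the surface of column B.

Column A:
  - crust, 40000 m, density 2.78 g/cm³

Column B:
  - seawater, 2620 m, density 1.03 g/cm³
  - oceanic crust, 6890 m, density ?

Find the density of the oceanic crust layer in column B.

Take the compensation level at the base of the deeper column (depth z_c below the surface of column A) and equate Σ ρ_i t_i down to z_c; mantle fills any gap and the z_c terms cancel.
Column A: 40000×2.78 + (z_c − 40000)×3.29
Column B: 3750×0 + 2620×1.03 + 6890×ρ + (z_c − 3750 − 9510)×3.29
The z_c×3.29 term appears on both sides and cancels. Collect the known terms of each column as K = Σ(ρt)_known − 3.29 × (depth of known layers): K_A = 111200 − 3.29×40000 = −20400; K_B = 2698.6 − 3.29×(3750 + 9510) = −40926.8.
Balance: K_A = K_B + 6890×ρ, so ρ = (K_A − K_B)/6890 = 20526.8/6890 = 2.98 g/cm³.

2.98 g/cm³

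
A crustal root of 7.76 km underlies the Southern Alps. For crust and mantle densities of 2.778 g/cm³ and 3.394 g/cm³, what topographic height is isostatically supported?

1.72 km

By Archimedes' principle applied to the lithosphere: ρ_c h = (ρ_m − ρ_c) r.
h = r (ρ_m − ρ_c) / ρ_c = 7.76 km × (3.394 − 2.778) / 2.778 = 1.72 km.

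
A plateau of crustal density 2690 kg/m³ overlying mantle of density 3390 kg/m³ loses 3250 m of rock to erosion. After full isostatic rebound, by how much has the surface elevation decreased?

671 m

Rebound u = e ρ_c/ρ_m = 3250 m × 2690/3390 = 2579 m.
Net surface drop = e − u = 3250 m − 2579 m = e (ρ_m − ρ_c)/ρ_m = 671 m.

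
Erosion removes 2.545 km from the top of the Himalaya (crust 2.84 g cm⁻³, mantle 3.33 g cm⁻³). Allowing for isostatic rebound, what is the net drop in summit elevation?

0.374 km

Rebound u = e ρ_c/ρ_m = 2.545 km × 2.84/3.33 = 2.171 km.
Net surface drop = e − u = 2.545 km − 2.171 km = e (ρ_m − ρ_c)/ρ_m = 0.374 km.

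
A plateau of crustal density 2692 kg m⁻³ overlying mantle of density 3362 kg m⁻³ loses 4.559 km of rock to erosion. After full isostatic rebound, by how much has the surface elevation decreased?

Rebound u = e ρ_c/ρ_m = 4.559 km × 2692/3362 = 3.65 km.
Net surface drop = e − u = 4.559 km − 3.65 km = e (ρ_m − ρ_c)/ρ_m = 0.909 km.

0.909 km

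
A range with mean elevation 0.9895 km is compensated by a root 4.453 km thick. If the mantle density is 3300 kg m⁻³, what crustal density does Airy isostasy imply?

2700 kg m⁻³

ρ_c h = (ρ_m − ρ_c) r → ρ_c (h + r) = ρ_m r → ρ_c = ρ_m r / (h + r).
ρ_c = 3300 × 4.453 km / (0.9895 km + 4.453 km) = 2700 kg m⁻³.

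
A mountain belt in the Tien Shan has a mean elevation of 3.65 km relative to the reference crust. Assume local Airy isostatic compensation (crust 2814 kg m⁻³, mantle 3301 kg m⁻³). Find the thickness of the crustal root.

21.1 km

For local isostatic compensation: the weight of the topography is balanced by the buoyancy of the root, ρ_c h = (ρ_m − ρ_c) r.
r = h · ρ_c / (ρ_m − ρ_c) = 3.65 km × 2814 / (3301 − 2814) = 21.1 km.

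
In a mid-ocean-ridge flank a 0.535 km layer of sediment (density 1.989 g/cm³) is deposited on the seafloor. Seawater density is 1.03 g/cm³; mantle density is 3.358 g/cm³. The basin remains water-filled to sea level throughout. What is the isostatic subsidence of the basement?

Submarine loading: the sediment displaces seawater, and the subsidence is in turn flooded, so s (ρ_m − ρ_w) = t (ρ_sed − ρ_w).
s = 0.535 km × (1.989 − 1.03) / (3.358 − 1.03) = 0.22 km.

0.22 km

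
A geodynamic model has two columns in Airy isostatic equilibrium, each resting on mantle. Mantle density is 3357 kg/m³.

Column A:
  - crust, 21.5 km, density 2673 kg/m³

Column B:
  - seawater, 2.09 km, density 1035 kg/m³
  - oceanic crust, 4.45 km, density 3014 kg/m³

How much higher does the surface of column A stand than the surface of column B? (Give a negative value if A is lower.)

2.48 km

For any compensation level in the mantle, the mantle terms cancel and isostasy reduces to e = (Σt_A − Σt_B) − (Σ(ρt)_A − Σ(ρt)_B) / ρ_m.
Σt_A = 21.5 km; Σt_B = 6.54 km; Σ(ρt)_A = 57469.5; Σ(ρt)_B = 15575.45 (in km·kg/m³).
e = (21.5 − 6.54) − (57469.5 − 15575.45) / 3357 = 2.48 km.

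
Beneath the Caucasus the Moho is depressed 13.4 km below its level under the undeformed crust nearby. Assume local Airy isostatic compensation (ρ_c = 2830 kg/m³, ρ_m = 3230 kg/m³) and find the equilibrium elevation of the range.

In Airy isostatic equilibrium: ρ_c h = (ρ_m − ρ_c) r.
h = r (ρ_m − ρ_c) / ρ_c = 13.4 km × (3230 − 2830) / 2830 = 1.89 km.

1.89 km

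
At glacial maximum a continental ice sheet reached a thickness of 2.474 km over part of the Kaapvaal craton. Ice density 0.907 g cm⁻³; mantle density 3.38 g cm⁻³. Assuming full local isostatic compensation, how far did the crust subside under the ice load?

0.664 km

In Airy isostatic equilibrium: the ice load ρ_ice t is balanced by mantle displaced below, ρ_m s.
s = t ρ_ice / ρ_m = 2.474 km × 0.907/3.38 = 0.664 km.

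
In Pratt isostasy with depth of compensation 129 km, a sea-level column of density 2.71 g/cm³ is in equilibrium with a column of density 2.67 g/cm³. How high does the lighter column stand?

1.93 km

ρ_ref D = ρ (D + h) → h = D (ρ_ref − ρ)/ρ.
h = 129 km × (2.71 − 2.67)/2.67 = 1.93 km.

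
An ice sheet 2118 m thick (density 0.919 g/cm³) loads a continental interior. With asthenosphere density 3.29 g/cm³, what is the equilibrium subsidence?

592 m

Balancing pressure at the compensation depth: the ice load ρ_ice t is balanced by mantle displaced below, ρ_m s.
s = t ρ_ice / ρ_m = 2118 m × 0.919/3.29 = 592 m.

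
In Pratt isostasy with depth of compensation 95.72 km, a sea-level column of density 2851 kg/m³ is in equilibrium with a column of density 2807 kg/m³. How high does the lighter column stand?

ρ_ref D = ρ (D + h) → h = D (ρ_ref − ρ)/ρ.
h = 95.72 km × (2851 − 2807)/2807 = 1.5 km.

1.5 km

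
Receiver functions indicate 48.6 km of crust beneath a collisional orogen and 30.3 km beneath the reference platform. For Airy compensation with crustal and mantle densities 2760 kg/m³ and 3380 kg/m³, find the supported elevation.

Excess crust Δ = 48.6 km − 30.3 km = 18.3 km, split between elevation h and root r with h + r = Δ.
Airy balance ρ_c h = (ρ_m − ρ_c) r gives r = h ρ_c/(ρ_m − ρ_c), so h (1 + ρ_c/(ρ_m − ρ_c)) = Δ, i.e. h = Δ (ρ_m − ρ_c)/ρ_m.
h = 18.3 km × 620/3380 = 3.36 km.

3.36 km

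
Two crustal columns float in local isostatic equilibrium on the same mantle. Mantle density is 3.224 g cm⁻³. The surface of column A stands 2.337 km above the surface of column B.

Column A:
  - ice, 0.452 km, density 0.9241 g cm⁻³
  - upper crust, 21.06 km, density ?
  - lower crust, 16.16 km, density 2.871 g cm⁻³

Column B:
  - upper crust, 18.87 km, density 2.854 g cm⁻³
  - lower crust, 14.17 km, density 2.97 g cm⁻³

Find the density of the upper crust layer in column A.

2.68 g cm⁻³

Take the compensation level at the base of the deeper column (depth z_c below the surface of column A) and equate Σ ρ_i t_i down to z_c; mantle fills any gap and the z_c terms cancel.
Column A: 0.452×0.9241 + 21.06×ρ + 16.16×2.871 + (z_c − 37.672)×3.224
Column B: 2.337×0 + 18.87×2.854 + 14.17×2.97 + (z_c − 2.337 − 33.04)×3.224
The z_c×3.224 term appears on both sides and cancels. Collect the known terms of each column as K = Σ(ρt)_known − 3.224 × (depth of known layers): K_A = 46.8130532 − 3.224×37.672 = −74.6414748; K_B = 95.93988 − 3.224×(2.337 + 33.04) = −18.115568.
Balance: K_A + 21.06×ρ = K_B, so ρ = (K_B − K_A)/21.06 = 56.5259/21.06 = 2.68 g cm⁻³.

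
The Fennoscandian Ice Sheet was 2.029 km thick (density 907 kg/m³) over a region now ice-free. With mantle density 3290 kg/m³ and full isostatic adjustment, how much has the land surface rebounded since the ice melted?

0.559 km

Removing the load lets mantle flow back in; uplift u satisfies ρ_ice t = ρ_m u.
u = t ρ_ice/ρ_m = 2.029 km × 907/3290 = 0.559 km.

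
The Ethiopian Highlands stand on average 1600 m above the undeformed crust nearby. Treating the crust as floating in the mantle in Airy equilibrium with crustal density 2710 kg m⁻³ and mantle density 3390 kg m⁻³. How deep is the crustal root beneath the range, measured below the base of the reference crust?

6380 m

By Archimedes' principle applied to the lithosphere: the weight of the topography is balanced by the buoyancy of the root, ρ_c h = (ρ_m − ρ_c) r.
r = h · ρ_c / (ρ_m − ρ_c) = 1600 m × 2710 / (3390 − 2710) = 6380 m.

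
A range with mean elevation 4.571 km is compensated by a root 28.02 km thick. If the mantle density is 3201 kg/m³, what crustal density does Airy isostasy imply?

ρ_c h = (ρ_m − ρ_c) r → ρ_c (h + r) = ρ_m r → ρ_c = ρ_m r / (h + r).
ρ_c = 3201 × 28.02 km / (4.571 km + 28.02 km) = 2750 kg/m³.

2750 kg/m³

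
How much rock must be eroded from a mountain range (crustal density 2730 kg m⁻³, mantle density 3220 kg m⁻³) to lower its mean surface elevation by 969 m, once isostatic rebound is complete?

6370 m

Net drop Δ = e − u = e − e ρ_c/ρ_m = e (ρ_m − ρ_c)/ρ_m.
e = Δ ρ_m/(ρ_m − ρ_c) = 969 m × 3220/490 = 6370 m.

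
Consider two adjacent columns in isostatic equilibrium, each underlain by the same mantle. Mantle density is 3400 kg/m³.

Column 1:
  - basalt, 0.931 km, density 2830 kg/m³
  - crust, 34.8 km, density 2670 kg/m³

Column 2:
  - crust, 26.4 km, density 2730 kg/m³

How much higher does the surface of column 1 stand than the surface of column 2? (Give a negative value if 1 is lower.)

2.43 km

For any compensation level in the mantle, the mantle terms cancel and isostasy reduces to e = (Σt_1 − Σt_2) − (Σ(ρt)_1 − Σ(ρt)_2) / ρ_m.
Σt_1 = 35.731 km; Σt_2 = 26.4 km; Σ(ρt)_1 = 95550.73; Σ(ρt)_2 = 72072 (in km·kg/m³).
e = (35.731 − 26.4) − (95550.73 − 72072) / 3400 = 2.43 km.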